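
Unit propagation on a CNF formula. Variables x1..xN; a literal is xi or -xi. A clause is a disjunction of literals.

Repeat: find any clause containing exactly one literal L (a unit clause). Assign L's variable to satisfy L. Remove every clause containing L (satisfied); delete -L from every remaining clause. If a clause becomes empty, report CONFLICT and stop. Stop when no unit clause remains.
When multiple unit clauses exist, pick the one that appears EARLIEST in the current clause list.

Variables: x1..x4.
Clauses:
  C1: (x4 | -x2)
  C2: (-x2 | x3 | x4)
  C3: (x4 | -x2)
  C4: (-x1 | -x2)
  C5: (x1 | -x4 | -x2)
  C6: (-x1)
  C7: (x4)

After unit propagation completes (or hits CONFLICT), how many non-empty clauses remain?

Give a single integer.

unit clause [-1] forces x1=F; simplify:
  drop 1 from [1, -4, -2] -> [-4, -2]
  satisfied 2 clause(s); 5 remain; assigned so far: [1]
unit clause [4] forces x4=T; simplify:
  drop -4 from [-4, -2] -> [-2]
  satisfied 4 clause(s); 1 remain; assigned so far: [1, 4]
unit clause [-2] forces x2=F; simplify:
  satisfied 1 clause(s); 0 remain; assigned so far: [1, 2, 4]

Answer: 0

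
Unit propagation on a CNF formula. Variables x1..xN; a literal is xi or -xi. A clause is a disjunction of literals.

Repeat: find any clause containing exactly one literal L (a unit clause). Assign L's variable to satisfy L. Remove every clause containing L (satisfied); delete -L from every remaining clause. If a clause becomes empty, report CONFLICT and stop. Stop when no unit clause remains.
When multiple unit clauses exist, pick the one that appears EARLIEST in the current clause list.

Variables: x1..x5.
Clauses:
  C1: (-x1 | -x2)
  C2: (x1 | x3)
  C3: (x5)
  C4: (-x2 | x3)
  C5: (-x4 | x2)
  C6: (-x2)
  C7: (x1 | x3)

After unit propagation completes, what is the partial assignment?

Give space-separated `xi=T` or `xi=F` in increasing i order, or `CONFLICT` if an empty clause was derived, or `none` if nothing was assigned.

Answer: x2=F x4=F x5=T

Derivation:
unit clause [5] forces x5=T; simplify:
  satisfied 1 clause(s); 6 remain; assigned so far: [5]
unit clause [-2] forces x2=F; simplify:
  drop 2 from [-4, 2] -> [-4]
  satisfied 3 clause(s); 3 remain; assigned so far: [2, 5]
unit clause [-4] forces x4=F; simplify:
  satisfied 1 clause(s); 2 remain; assigned so far: [2, 4, 5]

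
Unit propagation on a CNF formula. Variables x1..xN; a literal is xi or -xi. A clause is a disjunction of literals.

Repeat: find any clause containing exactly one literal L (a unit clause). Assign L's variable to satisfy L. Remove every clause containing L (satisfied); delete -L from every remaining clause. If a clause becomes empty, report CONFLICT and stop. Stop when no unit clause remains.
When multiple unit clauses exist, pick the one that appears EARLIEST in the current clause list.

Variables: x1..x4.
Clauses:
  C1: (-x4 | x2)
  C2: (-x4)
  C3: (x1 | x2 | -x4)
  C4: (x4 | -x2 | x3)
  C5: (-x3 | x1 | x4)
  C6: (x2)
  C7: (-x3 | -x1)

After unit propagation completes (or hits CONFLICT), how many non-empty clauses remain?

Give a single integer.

Answer: 0

Derivation:
unit clause [-4] forces x4=F; simplify:
  drop 4 from [4, -2, 3] -> [-2, 3]
  drop 4 from [-3, 1, 4] -> [-3, 1]
  satisfied 3 clause(s); 4 remain; assigned so far: [4]
unit clause [2] forces x2=T; simplify:
  drop -2 from [-2, 3] -> [3]
  satisfied 1 clause(s); 3 remain; assigned so far: [2, 4]
unit clause [3] forces x3=T; simplify:
  drop -3 from [-3, 1] -> [1]
  drop -3 from [-3, -1] -> [-1]
  satisfied 1 clause(s); 2 remain; assigned so far: [2, 3, 4]
unit clause [1] forces x1=T; simplify:
  drop -1 from [-1] -> [] (empty!)
  satisfied 1 clause(s); 1 remain; assigned so far: [1, 2, 3, 4]
CONFLICT (empty clause)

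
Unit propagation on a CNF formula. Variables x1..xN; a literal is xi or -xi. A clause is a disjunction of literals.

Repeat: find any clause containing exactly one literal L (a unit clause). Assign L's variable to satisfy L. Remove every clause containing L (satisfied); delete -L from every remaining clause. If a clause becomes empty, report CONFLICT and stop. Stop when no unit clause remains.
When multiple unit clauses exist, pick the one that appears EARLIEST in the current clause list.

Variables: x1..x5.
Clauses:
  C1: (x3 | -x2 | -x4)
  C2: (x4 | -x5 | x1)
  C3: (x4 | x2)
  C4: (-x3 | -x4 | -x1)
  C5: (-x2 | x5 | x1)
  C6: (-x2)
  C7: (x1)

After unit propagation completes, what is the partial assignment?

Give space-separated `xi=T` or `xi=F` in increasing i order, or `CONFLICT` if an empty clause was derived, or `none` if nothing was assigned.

Answer: x1=T x2=F x3=F x4=T

Derivation:
unit clause [-2] forces x2=F; simplify:
  drop 2 from [4, 2] -> [4]
  satisfied 3 clause(s); 4 remain; assigned so far: [2]
unit clause [4] forces x4=T; simplify:
  drop -4 from [-3, -4, -1] -> [-3, -1]
  satisfied 2 clause(s); 2 remain; assigned so far: [2, 4]
unit clause [1] forces x1=T; simplify:
  drop -1 from [-3, -1] -> [-3]
  satisfied 1 clause(s); 1 remain; assigned so far: [1, 2, 4]
unit clause [-3] forces x3=F; simplify:
  satisfied 1 clause(s); 0 remain; assigned so far: [1, 2, 3, 4]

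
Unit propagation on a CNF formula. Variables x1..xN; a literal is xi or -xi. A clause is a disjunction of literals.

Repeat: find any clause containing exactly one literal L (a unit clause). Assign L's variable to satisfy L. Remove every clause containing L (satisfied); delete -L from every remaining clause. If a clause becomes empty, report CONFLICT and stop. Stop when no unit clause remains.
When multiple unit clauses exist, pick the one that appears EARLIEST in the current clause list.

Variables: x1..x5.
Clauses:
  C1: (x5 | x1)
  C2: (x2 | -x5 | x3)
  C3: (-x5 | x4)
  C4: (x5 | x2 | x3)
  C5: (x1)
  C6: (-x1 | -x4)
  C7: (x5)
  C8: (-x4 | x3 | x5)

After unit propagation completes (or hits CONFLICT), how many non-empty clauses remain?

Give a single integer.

Answer: 1

Derivation:
unit clause [1] forces x1=T; simplify:
  drop -1 from [-1, -4] -> [-4]
  satisfied 2 clause(s); 6 remain; assigned so far: [1]
unit clause [-4] forces x4=F; simplify:
  drop 4 from [-5, 4] -> [-5]
  satisfied 2 clause(s); 4 remain; assigned so far: [1, 4]
unit clause [-5] forces x5=F; simplify:
  drop 5 from [5, 2, 3] -> [2, 3]
  drop 5 from [5] -> [] (empty!)
  satisfied 2 clause(s); 2 remain; assigned so far: [1, 4, 5]
CONFLICT (empty clause)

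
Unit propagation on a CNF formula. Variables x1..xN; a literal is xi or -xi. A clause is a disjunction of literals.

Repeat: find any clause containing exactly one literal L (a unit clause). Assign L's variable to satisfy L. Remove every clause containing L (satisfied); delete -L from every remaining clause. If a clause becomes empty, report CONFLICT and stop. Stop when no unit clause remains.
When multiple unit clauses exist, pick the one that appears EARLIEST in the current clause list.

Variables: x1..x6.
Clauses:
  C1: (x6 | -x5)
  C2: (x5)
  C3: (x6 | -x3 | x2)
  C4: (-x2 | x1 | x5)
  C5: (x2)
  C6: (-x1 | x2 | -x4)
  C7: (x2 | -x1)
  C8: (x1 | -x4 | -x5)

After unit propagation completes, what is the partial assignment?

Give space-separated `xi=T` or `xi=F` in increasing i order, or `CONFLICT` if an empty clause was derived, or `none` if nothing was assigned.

Answer: x2=T x5=T x6=T

Derivation:
unit clause [5] forces x5=T; simplify:
  drop -5 from [6, -5] -> [6]
  drop -5 from [1, -4, -5] -> [1, -4]
  satisfied 2 clause(s); 6 remain; assigned so far: [5]
unit clause [6] forces x6=T; simplify:
  satisfied 2 clause(s); 4 remain; assigned so far: [5, 6]
unit clause [2] forces x2=T; simplify:
  satisfied 3 clause(s); 1 remain; assigned so far: [2, 5, 6]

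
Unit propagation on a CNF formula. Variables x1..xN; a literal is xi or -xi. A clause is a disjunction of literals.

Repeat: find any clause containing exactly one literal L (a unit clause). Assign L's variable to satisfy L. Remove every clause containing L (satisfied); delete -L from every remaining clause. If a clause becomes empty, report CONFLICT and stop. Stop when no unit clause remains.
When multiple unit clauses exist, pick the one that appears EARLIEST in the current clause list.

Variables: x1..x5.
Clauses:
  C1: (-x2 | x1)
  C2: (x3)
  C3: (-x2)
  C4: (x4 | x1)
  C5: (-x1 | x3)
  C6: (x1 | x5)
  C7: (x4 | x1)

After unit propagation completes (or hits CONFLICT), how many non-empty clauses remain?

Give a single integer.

unit clause [3] forces x3=T; simplify:
  satisfied 2 clause(s); 5 remain; assigned so far: [3]
unit clause [-2] forces x2=F; simplify:
  satisfied 2 clause(s); 3 remain; assigned so far: [2, 3]

Answer: 3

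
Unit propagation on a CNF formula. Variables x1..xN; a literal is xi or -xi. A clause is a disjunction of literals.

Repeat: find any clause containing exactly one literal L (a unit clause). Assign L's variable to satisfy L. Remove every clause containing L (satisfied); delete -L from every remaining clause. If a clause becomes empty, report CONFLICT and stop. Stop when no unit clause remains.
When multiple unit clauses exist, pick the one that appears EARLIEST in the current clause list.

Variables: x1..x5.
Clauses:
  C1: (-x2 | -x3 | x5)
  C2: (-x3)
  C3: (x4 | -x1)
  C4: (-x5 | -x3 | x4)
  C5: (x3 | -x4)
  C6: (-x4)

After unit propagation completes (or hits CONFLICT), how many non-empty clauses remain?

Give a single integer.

Answer: 0

Derivation:
unit clause [-3] forces x3=F; simplify:
  drop 3 from [3, -4] -> [-4]
  satisfied 3 clause(s); 3 remain; assigned so far: [3]
unit clause [-4] forces x4=F; simplify:
  drop 4 from [4, -1] -> [-1]
  satisfied 2 clause(s); 1 remain; assigned so far: [3, 4]
unit clause [-1] forces x1=F; simplify:
  satisfied 1 clause(s); 0 remain; assigned so far: [1, 3, 4]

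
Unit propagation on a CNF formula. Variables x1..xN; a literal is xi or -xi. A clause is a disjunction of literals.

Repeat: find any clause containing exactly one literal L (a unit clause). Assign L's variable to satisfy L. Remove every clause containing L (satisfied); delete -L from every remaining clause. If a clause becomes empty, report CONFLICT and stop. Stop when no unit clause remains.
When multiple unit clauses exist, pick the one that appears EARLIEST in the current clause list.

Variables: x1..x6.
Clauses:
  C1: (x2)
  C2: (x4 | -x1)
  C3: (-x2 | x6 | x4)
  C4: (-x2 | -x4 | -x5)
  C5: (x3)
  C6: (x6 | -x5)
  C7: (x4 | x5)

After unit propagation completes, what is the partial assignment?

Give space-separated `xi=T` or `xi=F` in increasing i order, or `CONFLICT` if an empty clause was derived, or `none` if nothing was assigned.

unit clause [2] forces x2=T; simplify:
  drop -2 from [-2, 6, 4] -> [6, 4]
  drop -2 from [-2, -4, -5] -> [-4, -5]
  satisfied 1 clause(s); 6 remain; assigned so far: [2]
unit clause [3] forces x3=T; simplify:
  satisfied 1 clause(s); 5 remain; assigned so far: [2, 3]

Answer: x2=T x3=T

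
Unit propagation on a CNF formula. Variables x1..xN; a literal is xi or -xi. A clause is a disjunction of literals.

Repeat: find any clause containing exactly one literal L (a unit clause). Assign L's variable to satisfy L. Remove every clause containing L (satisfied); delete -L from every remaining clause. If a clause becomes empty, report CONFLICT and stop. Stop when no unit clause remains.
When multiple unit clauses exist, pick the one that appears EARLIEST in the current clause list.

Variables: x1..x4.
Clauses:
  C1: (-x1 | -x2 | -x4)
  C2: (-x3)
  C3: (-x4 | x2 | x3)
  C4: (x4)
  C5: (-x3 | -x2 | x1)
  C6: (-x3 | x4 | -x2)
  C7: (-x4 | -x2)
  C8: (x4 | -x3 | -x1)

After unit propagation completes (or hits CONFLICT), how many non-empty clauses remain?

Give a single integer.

Answer: 1

Derivation:
unit clause [-3] forces x3=F; simplify:
  drop 3 from [-4, 2, 3] -> [-4, 2]
  satisfied 4 clause(s); 4 remain; assigned so far: [3]
unit clause [4] forces x4=T; simplify:
  drop -4 from [-1, -2, -4] -> [-1, -2]
  drop -4 from [-4, 2] -> [2]
  drop -4 from [-4, -2] -> [-2]
  satisfied 1 clause(s); 3 remain; assigned so far: [3, 4]
unit clause [2] forces x2=T; simplify:
  drop -2 from [-1, -2] -> [-1]
  drop -2 from [-2] -> [] (empty!)
  satisfied 1 clause(s); 2 remain; assigned so far: [2, 3, 4]
CONFLICT (empty clause)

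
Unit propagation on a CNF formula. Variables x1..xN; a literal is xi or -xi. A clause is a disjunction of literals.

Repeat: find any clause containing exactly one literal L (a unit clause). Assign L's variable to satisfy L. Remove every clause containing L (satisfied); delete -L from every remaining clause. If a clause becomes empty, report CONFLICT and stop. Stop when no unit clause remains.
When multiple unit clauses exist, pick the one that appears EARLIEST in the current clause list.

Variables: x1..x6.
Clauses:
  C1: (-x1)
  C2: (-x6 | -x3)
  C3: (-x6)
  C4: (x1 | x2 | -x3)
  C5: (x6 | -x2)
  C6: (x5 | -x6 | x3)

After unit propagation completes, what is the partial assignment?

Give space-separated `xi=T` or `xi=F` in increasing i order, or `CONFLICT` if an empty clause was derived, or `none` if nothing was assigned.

unit clause [-1] forces x1=F; simplify:
  drop 1 from [1, 2, -3] -> [2, -3]
  satisfied 1 clause(s); 5 remain; assigned so far: [1]
unit clause [-6] forces x6=F; simplify:
  drop 6 from [6, -2] -> [-2]
  satisfied 3 clause(s); 2 remain; assigned so far: [1, 6]
unit clause [-2] forces x2=F; simplify:
  drop 2 from [2, -3] -> [-3]
  satisfied 1 clause(s); 1 remain; assigned so far: [1, 2, 6]
unit clause [-3] forces x3=F; simplify:
  satisfied 1 clause(s); 0 remain; assigned so far: [1, 2, 3, 6]

Answer: x1=F x2=F x3=F x6=F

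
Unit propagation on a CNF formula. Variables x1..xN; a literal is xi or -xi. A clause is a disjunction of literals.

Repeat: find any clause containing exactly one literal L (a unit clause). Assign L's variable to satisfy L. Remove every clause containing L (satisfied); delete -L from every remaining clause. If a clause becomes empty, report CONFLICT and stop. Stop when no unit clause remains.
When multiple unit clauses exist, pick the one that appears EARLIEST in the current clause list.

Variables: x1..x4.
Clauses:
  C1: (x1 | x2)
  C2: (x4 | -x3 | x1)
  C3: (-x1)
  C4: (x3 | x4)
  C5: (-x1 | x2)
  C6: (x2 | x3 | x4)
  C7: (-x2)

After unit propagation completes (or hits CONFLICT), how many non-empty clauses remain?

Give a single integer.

Answer: 2

Derivation:
unit clause [-1] forces x1=F; simplify:
  drop 1 from [1, 2] -> [2]
  drop 1 from [4, -3, 1] -> [4, -3]
  satisfied 2 clause(s); 5 remain; assigned so far: [1]
unit clause [2] forces x2=T; simplify:
  drop -2 from [-2] -> [] (empty!)
  satisfied 2 clause(s); 3 remain; assigned so far: [1, 2]
CONFLICT (empty clause)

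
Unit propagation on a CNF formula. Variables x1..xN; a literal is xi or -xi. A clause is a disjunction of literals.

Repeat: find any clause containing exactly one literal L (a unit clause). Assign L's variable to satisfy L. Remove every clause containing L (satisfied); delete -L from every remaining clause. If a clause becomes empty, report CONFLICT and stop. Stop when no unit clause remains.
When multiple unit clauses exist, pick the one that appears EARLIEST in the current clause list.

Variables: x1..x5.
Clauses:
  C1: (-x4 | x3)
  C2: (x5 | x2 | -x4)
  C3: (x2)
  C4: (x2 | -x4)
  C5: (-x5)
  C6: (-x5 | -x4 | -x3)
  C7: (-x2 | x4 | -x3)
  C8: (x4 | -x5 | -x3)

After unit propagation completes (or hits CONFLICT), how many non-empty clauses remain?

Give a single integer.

Answer: 2

Derivation:
unit clause [2] forces x2=T; simplify:
  drop -2 from [-2, 4, -3] -> [4, -3]
  satisfied 3 clause(s); 5 remain; assigned so far: [2]
unit clause [-5] forces x5=F; simplify:
  satisfied 3 clause(s); 2 remain; assigned so far: [2, 5]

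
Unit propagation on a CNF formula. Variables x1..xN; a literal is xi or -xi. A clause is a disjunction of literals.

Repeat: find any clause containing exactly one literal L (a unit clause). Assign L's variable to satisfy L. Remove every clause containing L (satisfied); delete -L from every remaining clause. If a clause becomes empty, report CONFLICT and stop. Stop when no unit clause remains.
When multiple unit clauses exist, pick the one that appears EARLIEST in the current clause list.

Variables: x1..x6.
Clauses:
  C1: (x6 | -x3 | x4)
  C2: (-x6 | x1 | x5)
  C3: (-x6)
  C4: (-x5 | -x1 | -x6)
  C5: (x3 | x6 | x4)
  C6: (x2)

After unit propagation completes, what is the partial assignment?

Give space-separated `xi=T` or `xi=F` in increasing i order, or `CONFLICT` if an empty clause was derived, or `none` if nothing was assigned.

unit clause [-6] forces x6=F; simplify:
  drop 6 from [6, -3, 4] -> [-3, 4]
  drop 6 from [3, 6, 4] -> [3, 4]
  satisfied 3 clause(s); 3 remain; assigned so far: [6]
unit clause [2] forces x2=T; simplify:
  satisfied 1 clause(s); 2 remain; assigned so far: [2, 6]

Answer: x2=T x6=F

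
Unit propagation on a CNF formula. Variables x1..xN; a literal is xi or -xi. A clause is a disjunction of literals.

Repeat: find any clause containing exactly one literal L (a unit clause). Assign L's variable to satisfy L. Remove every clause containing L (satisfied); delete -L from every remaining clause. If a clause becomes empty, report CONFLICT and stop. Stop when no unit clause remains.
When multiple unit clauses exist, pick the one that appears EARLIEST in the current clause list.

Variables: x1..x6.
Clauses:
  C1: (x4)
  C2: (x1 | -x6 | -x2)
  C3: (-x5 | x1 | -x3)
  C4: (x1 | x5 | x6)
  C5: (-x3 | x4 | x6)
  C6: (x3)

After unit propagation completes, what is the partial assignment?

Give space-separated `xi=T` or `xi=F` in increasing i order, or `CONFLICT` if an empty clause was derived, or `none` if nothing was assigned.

Answer: x3=T x4=T

Derivation:
unit clause [4] forces x4=T; simplify:
  satisfied 2 clause(s); 4 remain; assigned so far: [4]
unit clause [3] forces x3=T; simplify:
  drop -3 from [-5, 1, -3] -> [-5, 1]
  satisfied 1 clause(s); 3 remain; assigned so far: [3, 4]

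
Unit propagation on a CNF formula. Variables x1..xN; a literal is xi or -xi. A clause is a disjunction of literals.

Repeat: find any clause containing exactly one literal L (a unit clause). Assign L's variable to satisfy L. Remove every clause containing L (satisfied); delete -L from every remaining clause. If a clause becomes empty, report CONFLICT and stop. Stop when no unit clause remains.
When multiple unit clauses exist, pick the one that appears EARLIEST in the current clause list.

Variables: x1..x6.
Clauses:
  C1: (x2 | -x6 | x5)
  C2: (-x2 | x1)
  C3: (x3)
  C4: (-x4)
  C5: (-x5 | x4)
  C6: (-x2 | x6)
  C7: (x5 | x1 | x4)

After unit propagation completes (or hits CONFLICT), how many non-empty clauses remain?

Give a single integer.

Answer: 2

Derivation:
unit clause [3] forces x3=T; simplify:
  satisfied 1 clause(s); 6 remain; assigned so far: [3]
unit clause [-4] forces x4=F; simplify:
  drop 4 from [-5, 4] -> [-5]
  drop 4 from [5, 1, 4] -> [5, 1]
  satisfied 1 clause(s); 5 remain; assigned so far: [3, 4]
unit clause [-5] forces x5=F; simplify:
  drop 5 from [2, -6, 5] -> [2, -6]
  drop 5 from [5, 1] -> [1]
  satisfied 1 clause(s); 4 remain; assigned so far: [3, 4, 5]
unit clause [1] forces x1=T; simplify:
  satisfied 2 clause(s); 2 remain; assigned so far: [1, 3, 4, 5]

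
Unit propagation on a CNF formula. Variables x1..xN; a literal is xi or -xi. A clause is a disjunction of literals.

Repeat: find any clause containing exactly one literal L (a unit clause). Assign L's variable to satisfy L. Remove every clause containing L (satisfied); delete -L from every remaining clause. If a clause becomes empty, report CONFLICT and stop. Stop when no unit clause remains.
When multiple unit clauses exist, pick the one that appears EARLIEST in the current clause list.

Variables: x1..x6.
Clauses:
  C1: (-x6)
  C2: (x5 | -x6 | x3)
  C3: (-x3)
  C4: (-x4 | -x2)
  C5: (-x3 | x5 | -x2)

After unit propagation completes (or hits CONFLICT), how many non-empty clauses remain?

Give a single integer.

Answer: 1

Derivation:
unit clause [-6] forces x6=F; simplify:
  satisfied 2 clause(s); 3 remain; assigned so far: [6]
unit clause [-3] forces x3=F; simplify:
  satisfied 2 clause(s); 1 remain; assigned so far: [3, 6]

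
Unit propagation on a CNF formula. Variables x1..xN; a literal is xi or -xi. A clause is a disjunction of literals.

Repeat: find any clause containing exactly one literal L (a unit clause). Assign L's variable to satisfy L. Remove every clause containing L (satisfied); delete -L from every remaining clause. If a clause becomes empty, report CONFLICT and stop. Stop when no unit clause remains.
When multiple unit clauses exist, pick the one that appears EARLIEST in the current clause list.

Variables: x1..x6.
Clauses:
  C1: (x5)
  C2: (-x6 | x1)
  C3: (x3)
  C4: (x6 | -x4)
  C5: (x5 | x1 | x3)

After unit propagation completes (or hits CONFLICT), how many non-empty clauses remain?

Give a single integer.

Answer: 2

Derivation:
unit clause [5] forces x5=T; simplify:
  satisfied 2 clause(s); 3 remain; assigned so far: [5]
unit clause [3] forces x3=T; simplify:
  satisfied 1 clause(s); 2 remain; assigned so far: [3, 5]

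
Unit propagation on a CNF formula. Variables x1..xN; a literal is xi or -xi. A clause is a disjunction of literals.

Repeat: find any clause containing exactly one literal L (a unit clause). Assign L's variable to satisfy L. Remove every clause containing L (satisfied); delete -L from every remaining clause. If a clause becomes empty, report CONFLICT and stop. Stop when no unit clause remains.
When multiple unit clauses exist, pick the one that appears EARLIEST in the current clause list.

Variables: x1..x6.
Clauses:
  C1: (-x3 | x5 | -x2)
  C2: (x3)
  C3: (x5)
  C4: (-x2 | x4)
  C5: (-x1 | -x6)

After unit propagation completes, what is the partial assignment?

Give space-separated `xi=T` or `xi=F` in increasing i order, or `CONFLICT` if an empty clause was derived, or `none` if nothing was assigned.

unit clause [3] forces x3=T; simplify:
  drop -3 from [-3, 5, -2] -> [5, -2]
  satisfied 1 clause(s); 4 remain; assigned so far: [3]
unit clause [5] forces x5=T; simplify:
  satisfied 2 clause(s); 2 remain; assigned so far: [3, 5]

Answer: x3=T x5=T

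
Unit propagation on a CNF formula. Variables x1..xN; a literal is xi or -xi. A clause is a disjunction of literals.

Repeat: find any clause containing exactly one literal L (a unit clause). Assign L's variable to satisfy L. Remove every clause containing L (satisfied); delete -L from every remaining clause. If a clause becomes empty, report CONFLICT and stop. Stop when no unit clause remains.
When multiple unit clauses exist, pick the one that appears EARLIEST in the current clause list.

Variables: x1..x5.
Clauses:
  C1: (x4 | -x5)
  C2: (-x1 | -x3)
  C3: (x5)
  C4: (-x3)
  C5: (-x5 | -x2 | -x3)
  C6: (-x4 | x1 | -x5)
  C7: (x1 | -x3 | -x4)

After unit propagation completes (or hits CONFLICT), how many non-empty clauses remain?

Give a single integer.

Answer: 0

Derivation:
unit clause [5] forces x5=T; simplify:
  drop -5 from [4, -5] -> [4]
  drop -5 from [-5, -2, -3] -> [-2, -3]
  drop -5 from [-4, 1, -5] -> [-4, 1]
  satisfied 1 clause(s); 6 remain; assigned so far: [5]
unit clause [4] forces x4=T; simplify:
  drop -4 from [-4, 1] -> [1]
  drop -4 from [1, -3, -4] -> [1, -3]
  satisfied 1 clause(s); 5 remain; assigned so far: [4, 5]
unit clause [-3] forces x3=F; simplify:
  satisfied 4 clause(s); 1 remain; assigned so far: [3, 4, 5]
unit clause [1] forces x1=T; simplify:
  satisfied 1 clause(s); 0 remain; assigned so far: [1, 3, 4, 5]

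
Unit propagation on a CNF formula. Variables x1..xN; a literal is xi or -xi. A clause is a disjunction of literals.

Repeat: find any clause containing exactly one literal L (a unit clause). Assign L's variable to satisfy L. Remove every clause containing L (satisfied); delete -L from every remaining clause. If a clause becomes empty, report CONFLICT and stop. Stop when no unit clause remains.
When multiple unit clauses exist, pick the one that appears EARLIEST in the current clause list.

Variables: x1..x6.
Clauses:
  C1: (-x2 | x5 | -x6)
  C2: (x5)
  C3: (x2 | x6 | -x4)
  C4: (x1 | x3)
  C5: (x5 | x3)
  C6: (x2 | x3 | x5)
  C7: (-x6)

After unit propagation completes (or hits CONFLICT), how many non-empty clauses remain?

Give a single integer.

unit clause [5] forces x5=T; simplify:
  satisfied 4 clause(s); 3 remain; assigned so far: [5]
unit clause [-6] forces x6=F; simplify:
  drop 6 from [2, 6, -4] -> [2, -4]
  satisfied 1 clause(s); 2 remain; assigned so far: [5, 6]

Answer: 2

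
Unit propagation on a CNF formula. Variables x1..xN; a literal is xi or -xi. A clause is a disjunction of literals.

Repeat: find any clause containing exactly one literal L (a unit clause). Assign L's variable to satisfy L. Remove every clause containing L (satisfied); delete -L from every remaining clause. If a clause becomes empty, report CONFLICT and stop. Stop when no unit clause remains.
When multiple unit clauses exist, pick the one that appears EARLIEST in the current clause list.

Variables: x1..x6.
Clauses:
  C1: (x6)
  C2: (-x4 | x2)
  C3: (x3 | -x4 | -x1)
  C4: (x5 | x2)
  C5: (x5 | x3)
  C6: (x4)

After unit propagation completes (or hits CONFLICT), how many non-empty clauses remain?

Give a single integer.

Answer: 2

Derivation:
unit clause [6] forces x6=T; simplify:
  satisfied 1 clause(s); 5 remain; assigned so far: [6]
unit clause [4] forces x4=T; simplify:
  drop -4 from [-4, 2] -> [2]
  drop -4 from [3, -4, -1] -> [3, -1]
  satisfied 1 clause(s); 4 remain; assigned so far: [4, 6]
unit clause [2] forces x2=T; simplify:
  satisfied 2 clause(s); 2 remain; assigned so far: [2, 4, 6]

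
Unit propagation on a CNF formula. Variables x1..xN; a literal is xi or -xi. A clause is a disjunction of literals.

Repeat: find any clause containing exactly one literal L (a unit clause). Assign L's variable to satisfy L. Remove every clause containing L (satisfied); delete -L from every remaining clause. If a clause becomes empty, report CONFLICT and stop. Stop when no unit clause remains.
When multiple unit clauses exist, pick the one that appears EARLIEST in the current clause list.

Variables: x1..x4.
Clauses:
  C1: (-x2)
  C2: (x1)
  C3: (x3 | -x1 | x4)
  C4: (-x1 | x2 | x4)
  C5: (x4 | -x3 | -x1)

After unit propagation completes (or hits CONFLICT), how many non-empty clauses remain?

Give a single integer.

Answer: 0

Derivation:
unit clause [-2] forces x2=F; simplify:
  drop 2 from [-1, 2, 4] -> [-1, 4]
  satisfied 1 clause(s); 4 remain; assigned so far: [2]
unit clause [1] forces x1=T; simplify:
  drop -1 from [3, -1, 4] -> [3, 4]
  drop -1 from [-1, 4] -> [4]
  drop -1 from [4, -3, -1] -> [4, -3]
  satisfied 1 clause(s); 3 remain; assigned so far: [1, 2]
unit clause [4] forces x4=T; simplify:
  satisfied 3 clause(s); 0 remain; assigned so far: [1, 2, 4]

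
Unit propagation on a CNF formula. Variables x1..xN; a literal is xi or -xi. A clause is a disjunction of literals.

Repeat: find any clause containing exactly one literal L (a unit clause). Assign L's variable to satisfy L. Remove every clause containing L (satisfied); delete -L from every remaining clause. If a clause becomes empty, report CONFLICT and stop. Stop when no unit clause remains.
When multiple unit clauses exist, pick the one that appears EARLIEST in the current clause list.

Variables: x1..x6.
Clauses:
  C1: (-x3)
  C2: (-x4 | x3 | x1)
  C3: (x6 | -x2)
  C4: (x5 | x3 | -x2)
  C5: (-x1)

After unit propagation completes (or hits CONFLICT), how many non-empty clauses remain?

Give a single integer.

Answer: 2

Derivation:
unit clause [-3] forces x3=F; simplify:
  drop 3 from [-4, 3, 1] -> [-4, 1]
  drop 3 from [5, 3, -2] -> [5, -2]
  satisfied 1 clause(s); 4 remain; assigned so far: [3]
unit clause [-1] forces x1=F; simplify:
  drop 1 from [-4, 1] -> [-4]
  satisfied 1 clause(s); 3 remain; assigned so far: [1, 3]
unit clause [-4] forces x4=F; simplify:
  satisfied 1 clause(s); 2 remain; assigned so far: [1, 3, 4]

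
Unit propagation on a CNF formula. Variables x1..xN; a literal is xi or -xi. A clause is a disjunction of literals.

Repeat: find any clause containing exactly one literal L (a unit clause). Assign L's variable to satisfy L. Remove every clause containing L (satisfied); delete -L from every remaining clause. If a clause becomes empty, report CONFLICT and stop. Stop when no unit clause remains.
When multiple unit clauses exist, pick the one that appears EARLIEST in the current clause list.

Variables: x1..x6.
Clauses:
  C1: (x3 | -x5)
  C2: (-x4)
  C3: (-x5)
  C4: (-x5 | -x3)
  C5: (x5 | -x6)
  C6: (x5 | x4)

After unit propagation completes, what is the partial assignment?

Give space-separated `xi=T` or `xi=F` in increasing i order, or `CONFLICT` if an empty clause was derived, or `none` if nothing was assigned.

Answer: CONFLICT

Derivation:
unit clause [-4] forces x4=F; simplify:
  drop 4 from [5, 4] -> [5]
  satisfied 1 clause(s); 5 remain; assigned so far: [4]
unit clause [-5] forces x5=F; simplify:
  drop 5 from [5, -6] -> [-6]
  drop 5 from [5] -> [] (empty!)
  satisfied 3 clause(s); 2 remain; assigned so far: [4, 5]
CONFLICT (empty clause)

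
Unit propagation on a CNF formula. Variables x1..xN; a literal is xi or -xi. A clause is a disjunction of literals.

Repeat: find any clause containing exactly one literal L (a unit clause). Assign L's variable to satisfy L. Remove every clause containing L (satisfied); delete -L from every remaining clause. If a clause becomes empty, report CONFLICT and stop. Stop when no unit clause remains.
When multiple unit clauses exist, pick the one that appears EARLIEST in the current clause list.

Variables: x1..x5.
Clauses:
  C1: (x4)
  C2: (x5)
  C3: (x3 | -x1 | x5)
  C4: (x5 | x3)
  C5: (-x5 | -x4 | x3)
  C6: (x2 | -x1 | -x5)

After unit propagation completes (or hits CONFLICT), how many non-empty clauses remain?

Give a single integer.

Answer: 1

Derivation:
unit clause [4] forces x4=T; simplify:
  drop -4 from [-5, -4, 3] -> [-5, 3]
  satisfied 1 clause(s); 5 remain; assigned so far: [4]
unit clause [5] forces x5=T; simplify:
  drop -5 from [-5, 3] -> [3]
  drop -5 from [2, -1, -5] -> [2, -1]
  satisfied 3 clause(s); 2 remain; assigned so far: [4, 5]
unit clause [3] forces x3=T; simplify:
  satisfied 1 clause(s); 1 remain; assigned so far: [3, 4, 5]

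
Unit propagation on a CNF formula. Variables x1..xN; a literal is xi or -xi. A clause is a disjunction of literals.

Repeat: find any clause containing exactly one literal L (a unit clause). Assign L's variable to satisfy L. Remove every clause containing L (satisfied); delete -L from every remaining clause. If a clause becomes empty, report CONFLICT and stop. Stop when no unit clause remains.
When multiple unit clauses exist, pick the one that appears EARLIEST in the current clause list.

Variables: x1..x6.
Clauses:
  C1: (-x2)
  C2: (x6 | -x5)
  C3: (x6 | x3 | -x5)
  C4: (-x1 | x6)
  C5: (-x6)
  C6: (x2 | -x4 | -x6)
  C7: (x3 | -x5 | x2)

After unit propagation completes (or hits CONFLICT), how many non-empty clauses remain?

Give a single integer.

Answer: 0

Derivation:
unit clause [-2] forces x2=F; simplify:
  drop 2 from [2, -4, -6] -> [-4, -6]
  drop 2 from [3, -5, 2] -> [3, -5]
  satisfied 1 clause(s); 6 remain; assigned so far: [2]
unit clause [-6] forces x6=F; simplify:
  drop 6 from [6, -5] -> [-5]
  drop 6 from [6, 3, -5] -> [3, -5]
  drop 6 from [-1, 6] -> [-1]
  satisfied 2 clause(s); 4 remain; assigned so far: [2, 6]
unit clause [-5] forces x5=F; simplify:
  satisfied 3 clause(s); 1 remain; assigned so far: [2, 5, 6]
unit clause [-1] forces x1=F; simplify:
  satisfied 1 clause(s); 0 remain; assigned so far: [1, 2, 5, 6]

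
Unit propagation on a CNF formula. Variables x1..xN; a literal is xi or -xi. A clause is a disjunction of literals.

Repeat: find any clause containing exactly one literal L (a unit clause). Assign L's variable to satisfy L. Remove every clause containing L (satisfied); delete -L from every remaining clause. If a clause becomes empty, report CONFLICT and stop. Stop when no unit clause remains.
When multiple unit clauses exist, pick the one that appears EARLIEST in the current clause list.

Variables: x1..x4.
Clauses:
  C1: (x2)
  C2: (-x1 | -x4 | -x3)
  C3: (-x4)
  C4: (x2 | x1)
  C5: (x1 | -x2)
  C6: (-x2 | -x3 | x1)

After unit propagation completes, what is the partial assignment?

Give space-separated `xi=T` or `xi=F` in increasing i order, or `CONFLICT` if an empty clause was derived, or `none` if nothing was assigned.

unit clause [2] forces x2=T; simplify:
  drop -2 from [1, -2] -> [1]
  drop -2 from [-2, -3, 1] -> [-3, 1]
  satisfied 2 clause(s); 4 remain; assigned so far: [2]
unit clause [-4] forces x4=F; simplify:
  satisfied 2 clause(s); 2 remain; assigned so far: [2, 4]
unit clause [1] forces x1=T; simplify:
  satisfied 2 clause(s); 0 remain; assigned so far: [1, 2, 4]

Answer: x1=T x2=T x4=F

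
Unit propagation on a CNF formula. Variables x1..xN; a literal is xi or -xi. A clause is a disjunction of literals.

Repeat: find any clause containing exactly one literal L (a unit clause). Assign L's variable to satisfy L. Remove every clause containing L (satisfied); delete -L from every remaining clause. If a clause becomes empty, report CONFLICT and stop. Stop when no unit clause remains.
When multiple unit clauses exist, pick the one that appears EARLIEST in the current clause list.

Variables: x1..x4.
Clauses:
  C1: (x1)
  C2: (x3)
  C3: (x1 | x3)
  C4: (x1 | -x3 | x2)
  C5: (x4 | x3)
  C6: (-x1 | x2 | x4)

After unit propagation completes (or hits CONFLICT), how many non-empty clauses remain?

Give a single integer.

Answer: 1

Derivation:
unit clause [1] forces x1=T; simplify:
  drop -1 from [-1, 2, 4] -> [2, 4]
  satisfied 3 clause(s); 3 remain; assigned so far: [1]
unit clause [3] forces x3=T; simplify:
  satisfied 2 clause(s); 1 remain; assigned so far: [1, 3]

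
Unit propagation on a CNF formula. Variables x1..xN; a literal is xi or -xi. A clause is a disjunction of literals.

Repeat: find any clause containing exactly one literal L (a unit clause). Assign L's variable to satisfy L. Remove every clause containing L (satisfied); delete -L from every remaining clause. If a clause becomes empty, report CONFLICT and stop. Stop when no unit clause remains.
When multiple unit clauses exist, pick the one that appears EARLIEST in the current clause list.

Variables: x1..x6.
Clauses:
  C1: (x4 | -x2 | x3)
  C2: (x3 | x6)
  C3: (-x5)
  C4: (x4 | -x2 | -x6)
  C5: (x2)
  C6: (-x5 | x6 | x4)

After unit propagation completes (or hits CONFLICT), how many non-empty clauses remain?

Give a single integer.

unit clause [-5] forces x5=F; simplify:
  satisfied 2 clause(s); 4 remain; assigned so far: [5]
unit clause [2] forces x2=T; simplify:
  drop -2 from [4, -2, 3] -> [4, 3]
  drop -2 from [4, -2, -6] -> [4, -6]
  satisfied 1 clause(s); 3 remain; assigned so far: [2, 5]

Answer: 3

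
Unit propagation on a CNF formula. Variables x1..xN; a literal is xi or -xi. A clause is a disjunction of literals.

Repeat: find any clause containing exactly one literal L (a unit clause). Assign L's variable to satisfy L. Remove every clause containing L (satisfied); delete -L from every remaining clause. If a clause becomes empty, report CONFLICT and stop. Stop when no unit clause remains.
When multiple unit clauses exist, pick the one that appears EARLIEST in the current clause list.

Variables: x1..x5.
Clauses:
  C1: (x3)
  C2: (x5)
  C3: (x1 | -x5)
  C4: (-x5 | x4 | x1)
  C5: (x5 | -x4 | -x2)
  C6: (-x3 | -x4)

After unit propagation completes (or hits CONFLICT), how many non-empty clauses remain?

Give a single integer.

unit clause [3] forces x3=T; simplify:
  drop -3 from [-3, -4] -> [-4]
  satisfied 1 clause(s); 5 remain; assigned so far: [3]
unit clause [5] forces x5=T; simplify:
  drop -5 from [1, -5] -> [1]
  drop -5 from [-5, 4, 1] -> [4, 1]
  satisfied 2 clause(s); 3 remain; assigned so far: [3, 5]
unit clause [1] forces x1=T; simplify:
  satisfied 2 clause(s); 1 remain; assigned so far: [1, 3, 5]
unit clause [-4] forces x4=F; simplify:
  satisfied 1 clause(s); 0 remain; assigned so far: [1, 3, 4, 5]

Answer: 0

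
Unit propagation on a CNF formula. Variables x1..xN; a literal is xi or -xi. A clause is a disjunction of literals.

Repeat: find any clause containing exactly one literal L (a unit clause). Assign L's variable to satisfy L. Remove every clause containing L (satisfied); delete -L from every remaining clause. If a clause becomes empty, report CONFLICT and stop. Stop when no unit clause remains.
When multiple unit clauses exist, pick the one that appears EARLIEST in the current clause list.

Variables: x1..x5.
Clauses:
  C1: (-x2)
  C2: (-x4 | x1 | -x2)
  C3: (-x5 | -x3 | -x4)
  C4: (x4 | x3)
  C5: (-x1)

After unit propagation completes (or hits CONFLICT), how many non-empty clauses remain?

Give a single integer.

Answer: 2

Derivation:
unit clause [-2] forces x2=F; simplify:
  satisfied 2 clause(s); 3 remain; assigned so far: [2]
unit clause [-1] forces x1=F; simplify:
  satisfied 1 clause(s); 2 remain; assigned so far: [1, 2]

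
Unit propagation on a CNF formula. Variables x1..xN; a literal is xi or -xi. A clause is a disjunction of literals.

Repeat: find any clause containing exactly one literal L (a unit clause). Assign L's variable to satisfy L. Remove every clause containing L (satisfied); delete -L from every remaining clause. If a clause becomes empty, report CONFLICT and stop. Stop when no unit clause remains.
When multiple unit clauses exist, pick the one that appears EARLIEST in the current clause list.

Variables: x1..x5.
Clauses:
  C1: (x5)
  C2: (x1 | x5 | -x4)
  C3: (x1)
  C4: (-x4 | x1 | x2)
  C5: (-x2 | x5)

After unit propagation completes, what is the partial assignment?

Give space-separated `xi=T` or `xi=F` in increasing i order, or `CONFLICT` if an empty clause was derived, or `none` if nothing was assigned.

unit clause [5] forces x5=T; simplify:
  satisfied 3 clause(s); 2 remain; assigned so far: [5]
unit clause [1] forces x1=T; simplify:
  satisfied 2 clause(s); 0 remain; assigned so far: [1, 5]

Answer: x1=T x5=T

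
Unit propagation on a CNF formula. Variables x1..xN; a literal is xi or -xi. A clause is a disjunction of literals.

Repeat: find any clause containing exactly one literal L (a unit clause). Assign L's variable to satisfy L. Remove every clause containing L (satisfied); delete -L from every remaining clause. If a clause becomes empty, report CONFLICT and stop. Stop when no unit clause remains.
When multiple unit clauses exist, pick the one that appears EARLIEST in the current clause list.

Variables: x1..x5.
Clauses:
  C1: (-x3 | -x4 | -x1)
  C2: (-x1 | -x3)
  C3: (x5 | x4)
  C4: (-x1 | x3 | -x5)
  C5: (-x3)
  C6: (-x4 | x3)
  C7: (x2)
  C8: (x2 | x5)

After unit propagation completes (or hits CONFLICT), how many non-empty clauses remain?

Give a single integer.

unit clause [-3] forces x3=F; simplify:
  drop 3 from [-1, 3, -5] -> [-1, -5]
  drop 3 from [-4, 3] -> [-4]
  satisfied 3 clause(s); 5 remain; assigned so far: [3]
unit clause [-4] forces x4=F; simplify:
  drop 4 from [5, 4] -> [5]
  satisfied 1 clause(s); 4 remain; assigned so far: [3, 4]
unit clause [5] forces x5=T; simplify:
  drop -5 from [-1, -5] -> [-1]
  satisfied 2 clause(s); 2 remain; assigned so far: [3, 4, 5]
unit clause [-1] forces x1=F; simplify:
  satisfied 1 clause(s); 1 remain; assigned so far: [1, 3, 4, 5]
unit clause [2] forces x2=T; simplify:
  satisfied 1 clause(s); 0 remain; assigned so far: [1, 2, 3, 4, 5]

Answer: 0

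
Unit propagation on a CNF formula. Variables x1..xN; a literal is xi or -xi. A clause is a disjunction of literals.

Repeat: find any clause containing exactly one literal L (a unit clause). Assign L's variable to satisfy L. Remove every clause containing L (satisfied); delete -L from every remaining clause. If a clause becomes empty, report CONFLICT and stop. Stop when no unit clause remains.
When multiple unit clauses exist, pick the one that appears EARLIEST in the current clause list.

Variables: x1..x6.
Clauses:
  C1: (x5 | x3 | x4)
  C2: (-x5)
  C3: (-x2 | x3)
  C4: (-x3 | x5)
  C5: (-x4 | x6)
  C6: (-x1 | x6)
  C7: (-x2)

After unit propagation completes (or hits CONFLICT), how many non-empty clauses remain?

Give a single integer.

Answer: 0

Derivation:
unit clause [-5] forces x5=F; simplify:
  drop 5 from [5, 3, 4] -> [3, 4]
  drop 5 from [-3, 5] -> [-3]
  satisfied 1 clause(s); 6 remain; assigned so far: [5]
unit clause [-3] forces x3=F; simplify:
  drop 3 from [3, 4] -> [4]
  drop 3 from [-2, 3] -> [-2]
  satisfied 1 clause(s); 5 remain; assigned so far: [3, 5]
unit clause [4] forces x4=T; simplify:
  drop -4 from [-4, 6] -> [6]
  satisfied 1 clause(s); 4 remain; assigned so far: [3, 4, 5]
unit clause [-2] forces x2=F; simplify:
  satisfied 2 clause(s); 2 remain; assigned so far: [2, 3, 4, 5]
unit clause [6] forces x6=T; simplify:
  satisfied 2 clause(s); 0 remain; assigned so far: [2, 3, 4, 5, 6]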